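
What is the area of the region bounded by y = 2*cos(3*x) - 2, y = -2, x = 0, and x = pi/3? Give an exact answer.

4/3

The difference (2*cos(3*x) - 2) - (-2) = 2*cos(3*x) changes sign at x = pi/6 inside [0, pi/3], so split the integral there.
∫[0,pi/6] (2*cos(3*x)) dx = 2/3.
∫[pi/6,pi/3] (2*cos(3*x)) dx = -2/3; the area of that piece is 2/3.
Total area = 2/3 + 2/3 = 4/3.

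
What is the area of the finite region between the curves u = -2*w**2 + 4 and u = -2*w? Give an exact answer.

Both boundary curves give u as a function of w, so integrate with respect to w. Setting them equal: -2*w**2 + 2*w + 4 = 0, i.e. -2*(w - 2)*(w + 1) = 0, so they meet at w = -1, 2.
For w in [-1, 2], u = -2*w**2 + 4 is on the right; area = ∫[-1,2] (-2*w**2 + 2*w + 4) dw = 9.

9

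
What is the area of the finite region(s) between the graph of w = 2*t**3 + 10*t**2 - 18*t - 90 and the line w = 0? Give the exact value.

The curve meets the t-axis where 2*t**3 + 10*t**2 - 18*t - 90 = 0, i.e. 2*(t - 3)*(t + 3)*(t + 5) = 0, at t = -5, -3, 3.
On [-5, -3] the curve lies above the axis; ∫[-5,-3] (2*t**3 + 10*t**2 - 18*t - 90) dt = 56/3, giving area 56/3.
On [-3, 3] the curve lies below the axis; ∫[-3,3] (2*t**3 + 10*t**2 - 18*t - 90) dt = -360, giving area 360.
Total area = 56/3 + 360 = 1136/3.

1136/3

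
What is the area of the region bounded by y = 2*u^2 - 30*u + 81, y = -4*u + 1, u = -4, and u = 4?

On [-4, 4], (2*u^2 - 30*u + 81) - (-4*u + 1) = 2*u^2 - 26*u + 80 is ≥ 0 throughout, so the area is a single integral of |2*u^2 - 26*u + 80|.
∫[-4,4] (2*u^2 - 26*u + 80) du = 2176/3.

2176/3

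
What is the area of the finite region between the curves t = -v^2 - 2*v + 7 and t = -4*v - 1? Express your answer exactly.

Both boundary curves give t as a function of v, so integrate with respect to v. Setting them equal: -v^2 + 2*v + 8 = 0, i.e. -(v - 4)*(v + 2) = 0, so they meet at v = -2, 4.
For v in [-2, 4], t = -v^2 - 2*v + 7 is on the right; area = ∫[-2,4] (-v^2 + 2*v + 8) dv = 36.

36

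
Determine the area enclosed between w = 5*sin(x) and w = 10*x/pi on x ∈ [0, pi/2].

On [0, pi/2], (5*sin(x)) - (10*x/pi) = -10*x/pi + 5*sin(x) is ≥ 0 throughout, so the area is a single integral of |-10*x/pi + 5*sin(x)|.
∫[0,pi/2] (-10*x/pi + 5*sin(x)) dx = 5 - 5*pi/4.

5 - 5*pi/4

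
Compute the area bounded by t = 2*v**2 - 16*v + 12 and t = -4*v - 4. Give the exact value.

Both boundary curves give t as a function of v, so integrate with respect to v. Setting them equal: 2*v**2 - 12*v + 16 = 0, i.e. 2*(v - 4)*(v - 2) = 0, so they meet at v = 2, 4.
For v in [2, 4], t = 2*v**2 - 16*v + 12 is on the left; area = ∫[2,4] (-(2*v**2 - 12*v + 16)) dv = 8/3.

8/3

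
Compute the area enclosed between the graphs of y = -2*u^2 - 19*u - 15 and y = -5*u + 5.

9

Set the curves equal: -2*u^2 - 19*u - 15 = -5*u + 5, so -2*u^2 - 14*u - 20 = 0, which factors as -2*(u + 2)*(u + 5) = 0. The curves meet at u = -5, -2.
On [-5, -2], y = -2*u^2 - 19*u - 15 is on top; that piece has area ∫[-5,-2] (-2*u^2 - 14*u - 20) du = 9.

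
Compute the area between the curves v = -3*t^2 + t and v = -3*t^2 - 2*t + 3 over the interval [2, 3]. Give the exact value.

9/2

On [2, 3], (-3*t^2 + t) - (-3*t^2 - 2*t + 3) = 3*t - 3 is ≥ 0 throughout, so the area is a single integral of |3*t - 3|.
∫[2,3] (3*t - 3) dt = 9/2.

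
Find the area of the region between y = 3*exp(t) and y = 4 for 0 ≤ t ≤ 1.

-9 - 8*log(3) + 3*exp(1) + 16*log(2)

The difference (3*exp(t)) - (4) = 3*exp(t) - 4 changes sign at t = log(4/3) inside [0, 1], so split the integral there.
∫[0,log(4/3)] (3*exp(t) - 4) dt = log(81/256) + 1; the area of that piece is -1 + log(256/81).
∫[log(4/3),1] (3*exp(t) - 4) dt = -8 - 4*log(3) + 8*log(2) + 3*exp(1).
Total area = (-1 + log(256/81)) + (-8 - 4*log(3) + 8*log(2) + 3*exp(1)) = -9 - 8*log(3) + 3*exp(1) + 16*log(2).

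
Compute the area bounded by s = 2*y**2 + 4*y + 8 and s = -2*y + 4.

1/3

Both boundary curves give s as a function of y, so integrate with respect to y. Setting them equal: 2*y**2 + 6*y + 4 = 0, i.e. 2*(y + 1)*(y + 2) = 0, so they meet at y = -2, -1.
For y in [-2, -1], s = 2*y**2 + 4*y + 8 is on the left; area = ∫[-2,-1] (-(2*y**2 + 6*y + 4)) dy = 1/3.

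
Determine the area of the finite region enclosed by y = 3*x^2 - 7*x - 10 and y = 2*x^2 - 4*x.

Set the curves equal: 3*x^2 - 7*x - 10 = 2*x^2 - 4*x, so x^2 - 3*x - 10 = 0, which factors as (x - 5)*(x + 2) = 0. The curves meet at x = -2, 5.
On [-2, 5], y = 2*x^2 - 4*x is on top; that piece has area ∫[-2,5] (-(x^2 - 3*x - 10)) dx = 343/6.

343/6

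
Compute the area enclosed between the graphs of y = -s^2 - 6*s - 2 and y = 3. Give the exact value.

Set the curves equal: -s^2 - 6*s - 2 = 3, so -s^2 - 6*s - 5 = 0, which factors as -(s + 1)*(s + 5) = 0. The curves meet at s = -5, -1.
On [-5, -1], y = -s^2 - 6*s - 2 is on top; that piece has area ∫[-5,-1] (-s^2 - 6*s - 5) ds = 32/3.

32/3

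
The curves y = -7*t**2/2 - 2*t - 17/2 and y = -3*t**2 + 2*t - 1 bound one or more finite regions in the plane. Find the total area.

Set the curves equal: -7*t**2/2 - 2*t - 17/2 = -3*t**2 + 2*t - 1, so -t**2/2 - 4*t - 15/2 = 0, which factors as -(t + 3)*(t + 5)/2 = 0. The curves meet at t = -5, -3.
On [-5, -3], y = -7*t**2/2 - 2*t - 17/2 is on top; that piece has area ∫[-5,-3] (-t**2/2 - 4*t - 15/2) dt = 2/3.

2/3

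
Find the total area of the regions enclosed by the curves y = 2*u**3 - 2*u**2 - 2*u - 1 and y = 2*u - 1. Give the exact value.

Set the curves equal: 2*u**3 - 2*u**2 - 2*u - 1 = 2*u - 1, so 2*u**3 - 2*u**2 - 4*u = 0, which factors as 2*u*(u - 2)*(u + 1) = 0. The curves meet at u = -1, 0, 2.
On [-1, 0], y = 2*u**3 - 2*u**2 - 2*u - 1 is on top; that piece has area ∫[-1,0] (2*u**3 - 2*u**2 - 4*u) du = 5/6.
On [0, 2], y = 2*u - 1 is on top; that piece has area ∫[0,2] (-(2*u**3 - 2*u**2 - 4*u)) du = 16/3.
Total enclosed area = 5/6 + 16/3 = 37/6.

37/6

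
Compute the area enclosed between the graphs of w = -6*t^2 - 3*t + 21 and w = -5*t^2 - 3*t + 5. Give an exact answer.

Set the curves equal: -6*t^2 - 3*t + 21 = -5*t^2 - 3*t + 5, so -t^2 + 16 = 0, which factors as -(t - 4)*(t + 4) = 0. The curves meet at t = -4, 4.
On [-4, 4], w = -6*t^2 - 3*t + 21 is on top; that piece has area ∫[-4,4] (-t^2 + 16) dt = 256/3.

256/3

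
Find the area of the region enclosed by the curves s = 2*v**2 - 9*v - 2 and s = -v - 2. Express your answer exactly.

Both boundary curves give s as a function of v, so integrate with respect to v. Setting them equal: 2*v**2 - 8*v = 0, i.e. 2*v*(v - 4) = 0, so they meet at v = 0, 4.
For v in [0, 4], s = 2*v**2 - 9*v - 2 is on the left; area = ∫[0,4] (-(2*v**2 - 8*v)) dv = 64/3.

64/3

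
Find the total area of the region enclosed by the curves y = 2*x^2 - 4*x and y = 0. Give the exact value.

Set the curves equal: 2*x^2 - 4*x = 0, so 2*x^2 - 4*x = 0, which factors as 2*x*(x - 2) = 0. The curves meet at x = 0, 2.
On [0, 2], y = 0 is on top; that piece has area ∫[0,2] (-(2*x^2 - 4*x)) dx = 8/3.

8/3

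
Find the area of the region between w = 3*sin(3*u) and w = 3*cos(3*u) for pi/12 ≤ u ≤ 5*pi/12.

2*sqrt(2)

On [pi/12, 5*pi/12], (3*sin(3*u)) - (3*cos(3*u)) = 3*sin(3*u) - 3*cos(3*u) is ≥ 0 throughout, so the area is a single integral of |3*sin(3*u) - 3*cos(3*u)|.
∫[pi/12,5*pi/12] (3*sin(3*u) - 3*cos(3*u)) du = 2*sqrt(2).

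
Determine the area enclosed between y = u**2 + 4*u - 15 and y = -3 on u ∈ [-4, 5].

The difference (u**2 + 4*u - 15) - (-3) = u**2 + 4*u - 12 changes sign at u = 2 inside [-4, 5], so split the integral there.
∫[-4,2] (u**2 + 4*u - 12) du = -72; the area of that piece is 72.
∫[2,5] (u**2 + 4*u - 12) du = 45.
Total area = 72 + 45 = 117.

117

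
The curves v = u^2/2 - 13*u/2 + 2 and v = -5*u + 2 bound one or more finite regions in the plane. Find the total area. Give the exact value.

9/4

Set the curves equal: u^2/2 - 13*u/2 + 2 = -5*u + 2, so u^2/2 - 3*u/2 = 0, which factors as u*(u - 3)/2 = 0. The curves meet at u = 0, 3.
On [0, 3], v = -5*u + 2 is on top; that piece has area ∫[0,3] (-(u^2/2 - 3*u/2)) du = 9/4.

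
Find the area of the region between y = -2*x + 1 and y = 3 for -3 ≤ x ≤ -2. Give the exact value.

3

On [-3, -2], (-2*x + 1) - (3) = -2*x - 2 is ≥ 0 throughout, so the area is a single integral of |-2*x - 2|.
∫[-3,-2] (-2*x - 2) dx = 3.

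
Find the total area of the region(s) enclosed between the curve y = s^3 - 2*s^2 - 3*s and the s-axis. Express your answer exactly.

The curve meets the s-axis where s^3 - 2*s^2 - 3*s = 0, i.e. s*(s - 3)*(s + 1) = 0, at s = -1, 0, 3.
On [-1, 0] the curve lies above the axis; ∫[-1,0] (s^3 - 2*s^2 - 3*s) ds = 7/12, giving area 7/12.
On [0, 3] the curve lies below the axis; ∫[0,3] (s^3 - 2*s^2 - 3*s) ds = -45/4, giving area 45/4.
Total area = 7/12 + 45/4 = 71/6.

71/6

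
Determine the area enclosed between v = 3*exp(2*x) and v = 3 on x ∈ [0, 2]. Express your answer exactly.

-15/2 + 3*exp(4)/2

On [0, 2], (3*exp(2*x)) - (3) = 3*exp(2*x) - 3 is ≥ 0 throughout, so the area is a single integral of |3*exp(2*x) - 3|.
∫[0,2] (3*exp(2*x) - 3) dx = -15/2 + 3*exp(4)/2.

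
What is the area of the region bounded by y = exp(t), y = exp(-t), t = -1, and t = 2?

-4 + exp(-2) + exp(-1) + exp(1) + exp(2)

The difference (exp(t)) - (exp(-t)) = exp(t) - exp(-t) changes sign at t = 0 inside [-1, 2], so split the integral there.
∫[-1,0] (exp(t) - exp(-t)) dt = -exp(1) - exp(-1) + 2; the area of that piece is -2 + exp(-1) + exp(1).
∫[0,2] (exp(t) - exp(-t)) dt = -2 + exp(-2) + exp(2).
Total area = (-2 + exp(-1) + exp(1)) + (-2 + exp(-2) + exp(2)) = -4 + exp(-2) + exp(-1) + exp(1) + exp(2).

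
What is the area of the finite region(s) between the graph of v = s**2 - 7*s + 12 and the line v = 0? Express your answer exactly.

1/6

The curve meets the s-axis where s**2 - 7*s + 12 = 0, i.e. (s - 4)*(s - 3) = 0, at s = 3, 4.
On [3, 4] the curve lies below the axis; ∫[3,4] (s**2 - 7*s + 12) ds = -1/6, giving area 1/6.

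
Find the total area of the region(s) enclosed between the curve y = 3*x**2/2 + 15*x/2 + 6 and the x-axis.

27/4

The curve meets the x-axis where 3*x**2/2 + 15*x/2 + 6 = 0, i.e. 3*(x + 1)*(x + 4)/2 = 0, at x = -4, -1.
On [-4, -1] the curve lies below the axis; ∫[-4,-1] (3*x**2/2 + 15*x/2 + 6) dx = -27/4, giving area 27/4.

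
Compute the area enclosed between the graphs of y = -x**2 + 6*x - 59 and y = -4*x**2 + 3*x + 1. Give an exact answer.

Set the curves equal: -x**2 + 6*x - 59 = -4*x**2 + 3*x + 1, so 3*x**2 + 3*x - 60 = 0, which factors as 3*(x - 4)*(x + 5) = 0. The curves meet at x = -5, 4.
On [-5, 4], y = -4*x**2 + 3*x + 1 is on top; that piece has area ∫[-5,4] (-(3*x**2 + 3*x - 60)) dx = 729/2.

729/2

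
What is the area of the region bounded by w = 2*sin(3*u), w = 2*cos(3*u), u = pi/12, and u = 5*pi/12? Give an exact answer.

On [pi/12, 5*pi/12], (2*sin(3*u)) - (2*cos(3*u)) = 2*sin(3*u) - 2*cos(3*u) is ≥ 0 throughout, so the area is a single integral of |2*sin(3*u) - 2*cos(3*u)|.
∫[pi/12,5*pi/12] (2*sin(3*u) - 2*cos(3*u)) du = 4*sqrt(2)/3.

4*sqrt(2)/3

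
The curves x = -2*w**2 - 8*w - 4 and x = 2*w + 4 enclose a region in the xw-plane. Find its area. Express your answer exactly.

Both boundary curves give x as a function of w, so integrate with respect to w. Setting them equal: -2*w**2 - 10*w - 8 = 0, i.e. -2*(w + 1)*(w + 4) = 0, so they meet at w = -4, -1.
For w in [-4, -1], x = -2*w**2 - 8*w - 4 is on the right; area = ∫[-4,-1] (-2*w**2 - 10*w - 8) dw = 9.

9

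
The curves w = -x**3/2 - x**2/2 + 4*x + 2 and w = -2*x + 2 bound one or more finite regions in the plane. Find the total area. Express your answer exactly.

Set the curves equal: -x**3/2 - x**2/2 + 4*x + 2 = -2*x + 2, so -x**3/2 - x**2/2 + 6*x = 0, which factors as -x*(x - 3)*(x + 4)/2 = 0. The curves meet at x = -4, 0, 3.
On [-4, 0], w = -2*x + 2 is on top; that piece has area ∫[-4,0] (-(-x**3/2 - x**2/2 + 6*x)) dx = 80/3.
On [0, 3], w = -x**3/2 - x**2/2 + 4*x + 2 is on top; that piece has area ∫[0,3] (-x**3/2 - x**2/2 + 6*x) dx = 99/8.
Total enclosed area = 80/3 + 99/8 = 937/24.

937/24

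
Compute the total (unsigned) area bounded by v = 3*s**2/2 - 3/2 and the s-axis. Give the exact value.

The curve meets the s-axis where 3*s**2/2 - 3/2 = 0, i.e. 3*(s - 1)*(s + 1)/2 = 0, at s = -1, 1.
On [-1, 1] the curve lies below the axis; ∫[-1,1] (3*s**2/2 - 3/2) ds = -2, giving area 2.

2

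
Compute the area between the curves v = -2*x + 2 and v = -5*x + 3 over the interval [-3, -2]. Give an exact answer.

17/2

On [-3, -2], (-2*x + 2) - (-5*x + 3) = 3*x - 1 is ≤ 0 throughout, so the area is a single integral of |3*x - 1|.
∫[-3,-2] (3*x - 1) dx = -17/2; the area of that piece is 17/2.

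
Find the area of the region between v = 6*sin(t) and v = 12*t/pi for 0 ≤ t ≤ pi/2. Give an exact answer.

On [0, pi/2], (6*sin(t)) - (12*t/pi) = -12*t/pi + 6*sin(t) is ≥ 0 throughout, so the area is a single integral of |-12*t/pi + 6*sin(t)|.
∫[0,pi/2] (-12*t/pi + 6*sin(t)) dt = 6 - 3*pi/2.

6 - 3*pi/2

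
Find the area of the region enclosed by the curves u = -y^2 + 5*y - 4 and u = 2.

1/6

Both boundary curves give u as a function of y, so integrate with respect to y. Setting them equal: -y^2 + 5*y - 6 = 0, i.e. -(y - 3)*(y - 2) = 0, so they meet at y = 2, 3.
For y in [2, 3], u = -y^2 + 5*y - 4 is on the right; area = ∫[2,3] (-y^2 + 5*y - 6) dy = 1/6.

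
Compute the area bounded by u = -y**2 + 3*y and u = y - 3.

Both boundary curves give u as a function of y, so integrate with respect to y. Setting them equal: -y**2 + 2*y + 3 = 0, i.e. -(y - 3)*(y + 1) = 0, so they meet at y = -1, 3.
For y in [-1, 3], u = -y**2 + 3*y is on the right; area = ∫[-1,3] (-y**2 + 2*y + 3) dy = 32/3.

32/3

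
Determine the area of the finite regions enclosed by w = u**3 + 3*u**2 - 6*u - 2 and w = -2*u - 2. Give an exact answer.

131/4

Set the curves equal: u**3 + 3*u**2 - 6*u - 2 = -2*u - 2, so u**3 + 3*u**2 - 4*u = 0, which factors as u*(u - 1)*(u + 4) = 0. The curves meet at u = -4, 0, 1.
On [-4, 0], w = u**3 + 3*u**2 - 6*u - 2 is on top; that piece has area ∫[-4,0] (u**3 + 3*u**2 - 4*u) du = 32.
On [0, 1], w = -2*u - 2 is on top; that piece has area ∫[0,1] (-(u**3 + 3*u**2 - 4*u)) du = 3/4.
Total enclosed area = 32 + 3/4 = 131/4.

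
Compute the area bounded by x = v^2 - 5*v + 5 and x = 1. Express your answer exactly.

9/2

Both boundary curves give x as a function of v, so integrate with respect to v. Setting them equal: v^2 - 5*v + 4 = 0, i.e. (v - 4)*(v - 1) = 0, so they meet at v = 1, 4.
For v in [1, 4], x = v^2 - 5*v + 5 is on the left; area = ∫[1,4] (-(v^2 - 5*v + 4)) dv = 9/2.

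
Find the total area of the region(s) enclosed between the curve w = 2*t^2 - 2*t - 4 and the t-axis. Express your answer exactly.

The curve meets the t-axis where 2*t^2 - 2*t - 4 = 0, i.e. 2*(t - 2)*(t + 1) = 0, at t = -1, 2.
On [-1, 2] the curve lies below the axis; ∫[-1,2] (2*t^2 - 2*t - 4) dt = -9, giving area 9.

9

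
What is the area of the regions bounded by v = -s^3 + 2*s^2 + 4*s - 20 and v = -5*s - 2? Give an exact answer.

443/6

Set the curves equal: -s^3 + 2*s^2 + 4*s - 20 = -5*s - 2, so -s^3 + 2*s^2 + 9*s - 18 = 0, which factors as -(s - 3)*(s - 2)*(s + 3) = 0. The curves meet at s = -3, 2, 3.
On [-3, 2], v = -5*s - 2 is on top; that piece has area ∫[-3,2] (-(-s^3 + 2*s^2 + 9*s - 18)) ds = 875/12.
On [2, 3], v = -s^3 + 2*s^2 + 4*s - 20 is on top; that piece has area ∫[2,3] (-s^3 + 2*s^2 + 9*s - 18) ds = 11/12.
Total enclosed area = 875/12 + 11/12 = 443/6.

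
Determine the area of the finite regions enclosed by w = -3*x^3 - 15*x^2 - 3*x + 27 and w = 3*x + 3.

253/4

Set the curves equal: -3*x^3 - 15*x^2 - 3*x + 27 = 3*x + 3, so -3*x^3 - 15*x^2 - 6*x + 24 = 0, which factors as -3*(x - 1)*(x + 2)*(x + 4) = 0. The curves meet at x = -4, -2, 1.
On [-4, -2], w = 3*x + 3 is on top; that piece has area ∫[-4,-2] (-(-3*x^3 - 15*x^2 - 6*x + 24)) dx = 16.
On [-2, 1], w = -3*x^3 - 15*x^2 - 3*x + 27 is on top; that piece has area ∫[-2,1] (-3*x^3 - 15*x^2 - 6*x + 24) dx = 189/4.
Total enclosed area = 16 + 189/4 = 253/4.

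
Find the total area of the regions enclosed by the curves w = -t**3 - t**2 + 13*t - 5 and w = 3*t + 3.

443/6

Set the curves equal: -t**3 - t**2 + 13*t - 5 = 3*t + 3, so -t**3 - t**2 + 10*t - 8 = 0, which factors as -(t - 2)*(t - 1)*(t + 4) = 0. The curves meet at t = -4, 1, 2.
On [-4, 1], w = 3*t + 3 is on top; that piece has area ∫[-4,1] (-(-t**3 - t**2 + 10*t - 8)) dt = 875/12.
On [1, 2], w = -t**3 - t**2 + 13*t - 5 is on top; that piece has area ∫[1,2] (-t**3 - t**2 + 10*t - 8) dt = 11/12.
Total enclosed area = 875/12 + 11/12 = 443/6.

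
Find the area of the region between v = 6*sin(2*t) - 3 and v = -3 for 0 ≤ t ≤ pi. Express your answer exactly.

The difference (6*sin(2*t) - 3) - (-3) = 6*sin(2*t) changes sign at t = pi/2 inside [0, pi], so split the integral there.
∫[0,pi/2] (6*sin(2*t)) dt = 6.
∫[pi/2,pi] (6*sin(2*t)) dt = -6; the area of that piece is 6.
Total area = 6 + 6 = 12.

12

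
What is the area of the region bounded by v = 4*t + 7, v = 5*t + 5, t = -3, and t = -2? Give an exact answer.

On [-3, -2], (4*t + 7) - (5*t + 5) = -t + 2 is ≥ 0 throughout, so the area is a single integral of |-t + 2|.
∫[-3,-2] (-t + 2) dt = 9/2.

9/2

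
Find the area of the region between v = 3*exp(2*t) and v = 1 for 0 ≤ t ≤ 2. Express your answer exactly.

-7/2 + 3*exp(4)/2

On [0, 2], (3*exp(2*t)) - (1) = 3*exp(2*t) - 1 is ≥ 0 throughout, so the area is a single integral of |3*exp(2*t) - 1|.
∫[0,2] (3*exp(2*t) - 1) dt = -7/2 + 3*exp(4)/2.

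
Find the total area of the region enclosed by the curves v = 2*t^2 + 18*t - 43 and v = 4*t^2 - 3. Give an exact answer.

1/3

Set the curves equal: 2*t^2 + 18*t - 43 = 4*t^2 - 3, so -2*t^2 + 18*t - 40 = 0, which factors as -2*(t - 5)*(t - 4) = 0. The curves meet at t = 4, 5.
On [4, 5], v = 2*t^2 + 18*t - 43 is on top; that piece has area ∫[4,5] (-2*t^2 + 18*t - 40) dt = 1/3.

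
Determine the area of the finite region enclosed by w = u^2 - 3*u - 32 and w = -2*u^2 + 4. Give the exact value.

Set the curves equal: u^2 - 3*u - 32 = -2*u^2 + 4, so 3*u^2 - 3*u - 36 = 0, which factors as 3*(u - 4)*(u + 3) = 0. The curves meet at u = -3, 4.
On [-3, 4], w = -2*u^2 + 4 is on top; that piece has area ∫[-3,4] (-(3*u^2 - 3*u - 36)) du = 343/2.

343/2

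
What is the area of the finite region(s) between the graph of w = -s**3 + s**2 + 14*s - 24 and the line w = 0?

The curve meets the s-axis where -s**3 + s**2 + 14*s - 24 = 0, i.e. -(s - 3)*(s - 2)*(s + 4) = 0, at s = -4, 2, 3.
On [-4, 2] the curve lies below the axis; ∫[-4,2] (-s**3 + s**2 + 14*s - 24) ds = -144, giving area 144.
On [2, 3] the curve lies above the axis; ∫[2,3] (-s**3 + s**2 + 14*s - 24) ds = 13/12, giving area 13/12.
Total area = 144 + 13/12 = 1741/12.

1741/12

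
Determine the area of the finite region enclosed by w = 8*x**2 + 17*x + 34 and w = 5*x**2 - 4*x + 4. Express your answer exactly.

Set the curves equal: 8*x**2 + 17*x + 34 = 5*x**2 - 4*x + 4, so 3*x**2 + 21*x + 30 = 0, which factors as 3*(x + 2)*(x + 5) = 0. The curves meet at x = -5, -2.
On [-5, -2], w = 5*x**2 - 4*x + 4 is on top; that piece has area ∫[-5,-2] (-(3*x**2 + 21*x + 30)) dx = 27/2.

27/2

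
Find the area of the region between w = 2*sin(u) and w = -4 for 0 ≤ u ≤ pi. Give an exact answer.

4 + 4*pi

On [0, pi], (2*sin(u)) - (-4) = 2*sin(u) + 4 is ≥ 0 throughout, so the area is a single integral of |2*sin(u) + 4|.
∫[0,pi] (2*sin(u) + 4) du = 4 + 4*pi.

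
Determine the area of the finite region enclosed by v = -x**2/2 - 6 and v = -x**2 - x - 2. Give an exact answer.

18

Set the curves equal: -x**2/2 - 6 = -x**2 - x - 2, so x**2/2 + x - 4 = 0, which factors as (x - 2)*(x + 4)/2 = 0. The curves meet at x = -4, 2.
On [-4, 2], v = -x**2 - x - 2 is on top; that piece has area ∫[-4,2] (-(x**2/2 + x - 4)) dx = 18.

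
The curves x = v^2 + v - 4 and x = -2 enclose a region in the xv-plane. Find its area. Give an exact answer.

9/2

Both boundary curves give x as a function of v, so integrate with respect to v. Setting them equal: v^2 + v - 2 = 0, i.e. (v - 1)*(v + 2) = 0, so they meet at v = -2, 1.
For v in [-2, 1], x = v^2 + v - 4 is on the left; area = ∫[-2,1] (-(v^2 + v - 2)) dv = 9/2.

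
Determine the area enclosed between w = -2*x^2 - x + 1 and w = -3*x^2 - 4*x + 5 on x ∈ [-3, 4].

301/6

The difference (-2*x^2 - x + 1) - (-3*x^2 - 4*x + 5) = x^2 + 3*x - 4 changes sign at x = 1 inside [-3, 4], so split the integral there.
∫[-3,1] (x^2 + 3*x - 4) dx = -56/3; the area of that piece is 56/3.
∫[1,4] (x^2 + 3*x - 4) dx = 63/2.
Total area = 56/3 + 63/2 = 301/6.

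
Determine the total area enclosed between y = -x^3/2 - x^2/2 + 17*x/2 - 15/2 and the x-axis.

The curve meets the x-axis where -x^3/2 - x^2/2 + 17*x/2 - 15/2 = 0, i.e. -(x - 3)*(x - 1)*(x + 5)/2 = 0, at x = -5, 1, 3.
On [-5, 1] the curve lies below the axis; ∫[-5,1] (-x^3/2 - x^2/2 + 17*x/2 - 15/2) dx = -90, giving area 90.
On [1, 3] the curve lies above the axis; ∫[1,3] (-x^3/2 - x^2/2 + 17*x/2 - 15/2) dx = 14/3, giving area 14/3.
Total area = 90 + 14/3 = 284/3.

284/3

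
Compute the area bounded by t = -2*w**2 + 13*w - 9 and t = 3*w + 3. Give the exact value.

Both boundary curves give t as a function of w, so integrate with respect to w. Setting them equal: -2*w**2 + 10*w - 12 = 0, i.e. -2*(w - 3)*(w - 2) = 0, so they meet at w = 2, 3.
For w in [2, 3], t = -2*w**2 + 13*w - 9 is on the right; area = ∫[2,3] (-2*w**2 + 10*w - 12) dw = 1/3.

1/3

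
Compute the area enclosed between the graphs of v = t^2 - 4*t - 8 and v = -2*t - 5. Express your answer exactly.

32/3

Set the curves equal: t^2 - 4*t - 8 = -2*t - 5, so t^2 - 2*t - 3 = 0, which factors as (t - 3)*(t + 1) = 0. The curves meet at t = -1, 3.
On [-1, 3], v = -2*t - 5 is on top; that piece has area ∫[-1,3] (-(t^2 - 2*t - 3)) dt = 32/3.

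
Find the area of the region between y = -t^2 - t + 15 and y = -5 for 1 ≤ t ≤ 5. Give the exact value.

109/3

The difference (-t^2 - t + 15) - (-5) = -t^2 - t + 20 changes sign at t = 4 inside [1, 5], so split the integral there.
∫[1,4] (-t^2 - t + 20) dt = 63/2.
∫[4,5] (-t^2 - t + 20) dt = -29/6; the area of that piece is 29/6.
Total area = 63/2 + 29/6 = 109/3.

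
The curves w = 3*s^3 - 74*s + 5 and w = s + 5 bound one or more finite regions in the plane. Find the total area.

1875/2

Set the curves equal: 3*s^3 - 74*s + 5 = s + 5, so 3*s^3 - 75*s = 0, which factors as 3*s*(s - 5)*(s + 5) = 0. The curves meet at s = -5, 0, 5.
On [-5, 0], w = 3*s^3 - 74*s + 5 is on top; that piece has area ∫[-5,0] (3*s^3 - 75*s) ds = 1875/4.
On [0, 5], w = s + 5 is on top; that piece has area ∫[0,5] (-(3*s^3 - 75*s)) ds = 1875/4.
Total enclosed area = 1875/4 + 1875/4 = 1875/2.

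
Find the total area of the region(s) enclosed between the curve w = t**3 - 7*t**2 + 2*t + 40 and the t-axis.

The curve meets the t-axis where t**3 - 7*t**2 + 2*t + 40 = 0, i.e. (t - 5)*(t - 4)*(t + 2) = 0, at t = -2, 4, 5.
On [-2, 4] the curve lies above the axis; ∫[-2,4] (t**3 - 7*t**2 + 2*t + 40) dt = 144, giving area 144.
On [4, 5] the curve lies below the axis; ∫[4,5] (t**3 - 7*t**2 + 2*t + 40) dt = -13/12, giving area 13/12.
Total area = 144 + 13/12 = 1741/12.

1741/12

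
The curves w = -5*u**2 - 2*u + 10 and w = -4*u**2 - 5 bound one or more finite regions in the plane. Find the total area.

Set the curves equal: -5*u**2 - 2*u + 10 = -4*u**2 - 5, so -u**2 - 2*u + 15 = 0, which factors as -(u - 3)*(u + 5) = 0. The curves meet at u = -5, 3.
On [-5, 3], w = -5*u**2 - 2*u + 10 is on top; that piece has area ∫[-5,3] (-u**2 - 2*u + 15) du = 256/3.

256/3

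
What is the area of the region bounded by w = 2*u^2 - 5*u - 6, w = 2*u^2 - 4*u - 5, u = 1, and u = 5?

16

On [1, 5], (2*u^2 - 5*u - 6) - (2*u^2 - 4*u - 5) = -u - 1 is ≤ 0 throughout, so the area is a single integral of |-u - 1|.
∫[1,5] (-u - 1) du = -16; the area of that piece is 16.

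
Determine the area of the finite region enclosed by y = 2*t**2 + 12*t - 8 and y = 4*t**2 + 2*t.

9

Set the curves equal: 2*t**2 + 12*t - 8 = 4*t**2 + 2*t, so -2*t**2 + 10*t - 8 = 0, which factors as -2*(t - 4)*(t - 1) = 0. The curves meet at t = 1, 4.
On [1, 4], y = 2*t**2 + 12*t - 8 is on top; that piece has area ∫[1,4] (-2*t**2 + 10*t - 8) dt = 9.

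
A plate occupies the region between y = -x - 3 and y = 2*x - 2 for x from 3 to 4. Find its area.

On [3, 4], (-x - 3) - (2*x - 2) = -3*x - 1 is ≤ 0 throughout, so the area is a single integral of |-3*x - 1|.
∫[3,4] (-3*x - 1) dx = -23/2; the area of that piece is 23/2.

23/2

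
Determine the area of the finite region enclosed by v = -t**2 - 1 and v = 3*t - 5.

125/6

Set the curves equal: -t**2 - 1 = 3*t - 5, so -t**2 - 3*t + 4 = 0, which factors as -(t - 1)*(t + 4) = 0. The curves meet at t = -4, 1.
On [-4, 1], v = -t**2 - 1 is on top; that piece has area ∫[-4,1] (-t**2 - 3*t + 4) dt = 125/6.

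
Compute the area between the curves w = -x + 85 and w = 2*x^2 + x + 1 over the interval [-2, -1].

247/3

On [-2, -1], (-x + 85) - (2*x^2 + x + 1) = -2*x^2 - 2*x + 84 is ≥ 0 throughout, so the area is a single integral of |-2*x^2 - 2*x + 84|.
∫[-2,-1] (-2*x^2 - 2*x + 84) dx = 247/3.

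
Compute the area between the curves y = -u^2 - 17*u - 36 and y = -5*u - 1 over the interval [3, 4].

On [3, 4], (-u^2 - 17*u - 36) - (-5*u - 1) = -u^2 - 12*u - 35 is ≤ 0 throughout, so the area is a single integral of |-u^2 - 12*u - 35|.
∫[3,4] (-u^2 - 12*u - 35) du = -268/3; the area of that piece is 268/3.

268/3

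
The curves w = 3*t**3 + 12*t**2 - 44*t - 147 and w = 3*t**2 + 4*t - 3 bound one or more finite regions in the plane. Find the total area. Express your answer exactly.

1551/2

Set the curves equal: 3*t**3 + 12*t**2 - 44*t - 147 = 3*t**2 + 4*t - 3, so 3*t**3 + 9*t**2 - 48*t - 144 = 0, which factors as 3*(t - 4)*(t + 3)*(t + 4) = 0. The curves meet at t = -4, -3, 4.
On [-4, -3], w = 3*t**3 + 12*t**2 - 44*t - 147 is on top; that piece has area ∫[-4,-3] (3*t**3 + 9*t**2 - 48*t - 144) dt = 15/4.
On [-3, 4], w = 3*t**2 + 4*t - 3 is on top; that piece has area ∫[-3,4] (-(3*t**3 + 9*t**2 - 48*t - 144)) dt = 3087/4.
Total enclosed area = 15/4 + 3087/4 = 1551/2.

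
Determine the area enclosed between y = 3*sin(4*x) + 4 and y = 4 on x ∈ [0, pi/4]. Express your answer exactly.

On [0, pi/4], (3*sin(4*x) + 4) - (4) = 3*sin(4*x) is ≥ 0 throughout, so the area is a single integral of |3*sin(4*x)|.
∫[0,pi/4] (3*sin(4*x)) dx = 3/2.

3/2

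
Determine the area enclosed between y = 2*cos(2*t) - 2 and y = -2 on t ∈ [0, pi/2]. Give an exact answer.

The difference (2*cos(2*t) - 2) - (-2) = 2*cos(2*t) changes sign at t = pi/4 inside [0, pi/2], so split the integral there.
∫[0,pi/4] (2*cos(2*t)) dt = 1.
∫[pi/4,pi/2] (2*cos(2*t)) dt = -1; the area of that piece is 1.
Total area = 1 + 1 = 2.

2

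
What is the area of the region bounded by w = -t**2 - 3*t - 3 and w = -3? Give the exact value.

9/2

Set the curves equal: -t**2 - 3*t - 3 = -3, so -t**2 - 3*t = 0, which factors as -t*(t + 3) = 0. The curves meet at t = -3, 0.
On [-3, 0], w = -t**2 - 3*t - 3 is on top; that piece has area ∫[-3,0] (-t**2 - 3*t) dt = 9/2.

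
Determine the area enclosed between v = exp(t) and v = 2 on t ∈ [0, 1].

-5 + exp(1) + 4*log(2)

The difference (exp(t)) - (2) = exp(t) - 2 changes sign at t = log(2) inside [0, 1], so split the integral there.
∫[0,log(2)] (exp(t) - 2) dt = 1 - log(4); the area of that piece is -1 + log(4).
∫[log(2),1] (exp(t) - 2) dt = -4 + 2*log(2) + exp(1).
Total area = (-1 + log(4)) + (-4 + 2*log(2) + exp(1)) = -5 + exp(1) + 4*log(2).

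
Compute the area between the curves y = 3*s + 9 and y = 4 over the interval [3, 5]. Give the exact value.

34

On [3, 5], (3*s + 9) - (4) = 3*s + 5 is ≥ 0 throughout, so the area is a single integral of |3*s + 5|.
∫[3,5] (3*s + 5) ds = 34.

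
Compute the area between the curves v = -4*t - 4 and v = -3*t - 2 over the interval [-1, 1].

4

On [-1, 1], (-4*t - 4) - (-3*t - 2) = -t - 2 is ≤ 0 throughout, so the area is a single integral of |-t - 2|.
∫[-1,1] (-t - 2) dt = -4; the area of that piece is 4.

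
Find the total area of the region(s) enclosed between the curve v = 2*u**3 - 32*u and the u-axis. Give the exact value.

256

The curve meets the u-axis where 2*u**3 - 32*u = 0, i.e. 2*u*(u - 4)*(u + 4) = 0, at u = -4, 0, 4.
On [-4, 0] the curve lies above the axis; ∫[-4,0] (2*u**3 - 32*u) du = 128, giving area 128.
On [0, 4] the curve lies below the axis; ∫[0,4] (2*u**3 - 32*u) du = -128, giving area 128.
Total area = 128 + 128 = 256.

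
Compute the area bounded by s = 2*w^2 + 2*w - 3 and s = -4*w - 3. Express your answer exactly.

Both boundary curves give s as a function of w, so integrate with respect to w. Setting them equal: 2*w^2 + 6*w = 0, i.e. 2*w*(w + 3) = 0, so they meet at w = -3, 0.
For w in [-3, 0], s = 2*w^2 + 2*w - 3 is on the left; area = ∫[-3,0] (-(2*w^2 + 6*w)) dw = 9.

9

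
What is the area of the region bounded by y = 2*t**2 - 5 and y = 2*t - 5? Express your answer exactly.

Set the curves equal: 2*t**2 - 5 = 2*t - 5, so 2*t**2 - 2*t = 0, which factors as 2*t*(t - 1) = 0. The curves meet at t = 0, 1.
On [0, 1], y = 2*t - 5 is on top; that piece has area ∫[0,1] (-(2*t**2 - 2*t)) dt = 1/3.

1/3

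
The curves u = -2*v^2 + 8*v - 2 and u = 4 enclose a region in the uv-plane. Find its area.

Both boundary curves give u as a function of v, so integrate with respect to v. Setting them equal: -2*v^2 + 8*v - 6 = 0, i.e. -2*(v - 3)*(v - 1) = 0, so they meet at v = 1, 3.
For v in [1, 3], u = -2*v^2 + 8*v - 2 is on the right; area = ∫[1,3] (-2*v^2 + 8*v - 6) dv = 8/3.

8/3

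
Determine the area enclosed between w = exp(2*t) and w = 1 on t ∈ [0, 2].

On [0, 2], (exp(2*t)) - (1) = exp(2*t) - 1 is ≥ 0 throughout, so the area is a single integral of |exp(2*t) - 1|.
∫[0,2] (exp(2*t) - 1) dt = -5/2 + exp(4)/2.

-5/2 + exp(4)/2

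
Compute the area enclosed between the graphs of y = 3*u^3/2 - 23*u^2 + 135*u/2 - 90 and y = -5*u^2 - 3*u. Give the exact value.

Set the curves equal: 3*u^3/2 - 23*u^2 + 135*u/2 - 90 = -5*u^2 - 3*u, so 3*u^3/2 - 18*u^2 + 141*u/2 - 90 = 0, which factors as 3*(u - 5)*(u - 4)*(u - 3)/2 = 0. The curves meet at u = 3, 4, 5.
On [3, 4], y = 3*u^3/2 - 23*u^2 + 135*u/2 - 90 is on top; that piece has area ∫[3,4] (3*u^3/2 - 18*u^2 + 141*u/2 - 90) du = 3/8.
On [4, 5], y = -5*u^2 - 3*u is on top; that piece has area ∫[4,5] (-(3*u^3/2 - 18*u^2 + 141*u/2 - 90)) du = 3/8.
Total enclosed area = 3/8 + 3/8 = 3/4.

3/4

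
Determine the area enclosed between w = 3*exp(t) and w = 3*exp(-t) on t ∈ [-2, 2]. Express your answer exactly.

The difference (3*exp(t)) - (3*exp(-t)) = 3*exp(t) - 3*exp(-t) changes sign at t = 0 inside [-2, 2], so split the integral there.
∫[-2,0] (3*exp(t) - 3*exp(-t)) dt = -3*exp(2) - 3*exp(-2) + 6; the area of that piece is -6 + 3*exp(-2) + 3*exp(2).
∫[0,2] (3*exp(t) - 3*exp(-t)) dt = -6 + 3*exp(-2) + 3*exp(2).
Total area = (-6 + 3*exp(-2) + 3*exp(2)) + (-6 + 3*exp(-2) + 3*exp(2)) = -12 + 6*exp(-2) + 6*exp(2).

-12 + 6*exp(-2) + 6*exp(2)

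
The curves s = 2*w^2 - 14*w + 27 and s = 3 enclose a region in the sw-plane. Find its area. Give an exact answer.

Both boundary curves give s as a function of w, so integrate with respect to w. Setting them equal: 2*w^2 - 14*w + 24 = 0, i.e. 2*(w - 4)*(w - 3) = 0, so they meet at w = 3, 4.
For w in [3, 4], s = 2*w^2 - 14*w + 27 is on the left; area = ∫[3,4] (-(2*w^2 - 14*w + 24)) dw = 1/3.

1/3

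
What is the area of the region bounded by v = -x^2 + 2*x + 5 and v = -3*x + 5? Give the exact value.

125/6

Set the curves equal: -x^2 + 2*x + 5 = -3*x + 5, so -x^2 + 5*x = 0, which factors as -x*(x - 5) = 0. The curves meet at x = 0, 5.
On [0, 5], v = -x^2 + 2*x + 5 is on top; that piece has area ∫[0,5] (-x^2 + 5*x) dx = 125/6.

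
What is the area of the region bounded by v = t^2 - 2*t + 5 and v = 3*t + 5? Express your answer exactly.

Set the curves equal: t^2 - 2*t + 5 = 3*t + 5, so t^2 - 5*t = 0, which factors as t*(t - 5) = 0. The curves meet at t = 0, 5.
On [0, 5], v = 3*t + 5 is on top; that piece has area ∫[0,5] (-(t^2 - 5*t)) dt = 125/6.

125/6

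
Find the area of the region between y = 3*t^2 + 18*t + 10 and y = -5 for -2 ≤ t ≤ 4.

The difference (3*t^2 + 18*t + 10) - (-5) = 3*t^2 + 18*t + 15 changes sign at t = -1 inside [-2, 4], so split the integral there.
∫[-2,-1] (3*t^2 + 18*t + 15) dt = -5; the area of that piece is 5.
∫[-1,4] (3*t^2 + 18*t + 15) dt = 275.
Total area = 5 + 275 = 280.

280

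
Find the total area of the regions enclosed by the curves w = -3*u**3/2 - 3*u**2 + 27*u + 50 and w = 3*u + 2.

Set the curves equal: -3*u**3/2 - 3*u**2 + 27*u + 50 = 3*u + 2, so -3*u**3/2 - 3*u**2 + 24*u + 48 = 0, which factors as -3*(u - 4)*(u + 2)*(u + 4)/2 = 0. The curves meet at u = -4, -2, 4.
On [-4, -2], w = 3*u + 2 is on top; that piece has area ∫[-4,-2] (-(-3*u**3/2 - 3*u**2 + 24*u + 48)) du = 14.
On [-2, 4], w = -3*u**3/2 - 3*u**2 + 27*u + 50 is on top; that piece has area ∫[-2,4] (-3*u**3/2 - 3*u**2 + 24*u + 48) du = 270.
Total enclosed area = 14 + 270 = 284.

284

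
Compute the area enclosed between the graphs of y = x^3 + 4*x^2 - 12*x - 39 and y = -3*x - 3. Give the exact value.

Set the curves equal: x^3 + 4*x^2 - 12*x - 39 = -3*x - 3, so x^3 + 4*x^2 - 9*x - 36 = 0, which factors as (x - 3)*(x + 3)*(x + 4) = 0. The curves meet at x = -4, -3, 3.
On [-4, -3], y = x^3 + 4*x^2 - 12*x - 39 is on top; that piece has area ∫[-4,-3] (x^3 + 4*x^2 - 9*x - 36) dx = 13/12.
On [-3, 3], y = -3*x - 3 is on top; that piece has area ∫[-3,3] (-(x^3 + 4*x^2 - 9*x - 36)) dx = 144.
Total enclosed area = 13/12 + 144 = 1741/12.

1741/12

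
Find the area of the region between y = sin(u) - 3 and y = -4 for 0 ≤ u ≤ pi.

On [0, pi], (sin(u) - 3) - (-4) = sin(u) + 1 is ≥ 0 throughout, so the area is a single integral of |sin(u) + 1|.
∫[0,pi] (sin(u) + 1) du = 2 + pi.

2 + pi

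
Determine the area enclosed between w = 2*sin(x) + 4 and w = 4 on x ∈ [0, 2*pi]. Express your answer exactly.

The difference (2*sin(x) + 4) - (4) = 2*sin(x) changes sign at x = pi inside [0, 2*pi], so split the integral there.
∫[0,pi] (2*sin(x)) dx = 4.
∫[pi,2*pi] (2*sin(x)) dx = -4; the area of that piece is 4.
Total area = 4 + 4 = 8.

8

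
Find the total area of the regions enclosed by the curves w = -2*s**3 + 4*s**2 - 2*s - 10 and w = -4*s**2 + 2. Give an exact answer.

71/3

Set the curves equal: -2*s**3 + 4*s**2 - 2*s - 10 = -4*s**2 + 2, so -2*s**3 + 8*s**2 - 2*s - 12 = 0, which factors as -2*(s - 3)*(s - 2)*(s + 1) = 0. The curves meet at s = -1, 2, 3.
On [-1, 2], w = -4*s**2 + 2 is on top; that piece has area ∫[-1,2] (-(-2*s**3 + 8*s**2 - 2*s - 12)) ds = 45/2.
On [2, 3], w = -2*s**3 + 4*s**2 - 2*s - 10 is on top; that piece has area ∫[2,3] (-2*s**3 + 8*s**2 - 2*s - 12) ds = 7/6.
Total enclosed area = 45/2 + 7/6 = 71/3.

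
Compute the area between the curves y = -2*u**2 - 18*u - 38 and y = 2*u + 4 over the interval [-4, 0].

The difference (-2*u**2 - 18*u - 38) - (2*u + 4) = -2*u**2 - 20*u - 42 changes sign at u = -3 inside [-4, 0], so split the integral there.
∫[-4,-3] (-2*u**2 - 20*u - 42) du = 10/3.
∫[-3,0] (-2*u**2 - 20*u - 42) du = -54; the area of that piece is 54.
Total area = 10/3 + 54 = 172/3.

172/3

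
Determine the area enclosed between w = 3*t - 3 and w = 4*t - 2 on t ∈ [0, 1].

On [0, 1], (3*t - 3) - (4*t - 2) = -t - 1 is ≤ 0 throughout, so the area is a single integral of |-t - 1|.
∫[0,1] (-t - 1) dt = -3/2; the area of that piece is 3/2.

3/2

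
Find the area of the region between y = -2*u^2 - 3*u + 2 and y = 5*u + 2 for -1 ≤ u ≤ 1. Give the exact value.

8

The difference (-2*u^2 - 3*u + 2) - (5*u + 2) = -2*u^2 - 8*u changes sign at u = 0 inside [-1, 1], so split the integral there.
∫[-1,0] (-2*u^2 - 8*u) du = 10/3.
∫[0,1] (-2*u^2 - 8*u) du = -14/3; the area of that piece is 14/3.
Total area = 10/3 + 14/3 = 8.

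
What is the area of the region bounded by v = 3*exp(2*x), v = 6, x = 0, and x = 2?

-33/2 + 6*log(2) + 3*exp(4)/2

The difference (3*exp(2*x)) - (6) = 3*exp(2*x) - 6 changes sign at x = log(2)/2 inside [0, 2], so split the integral there.
∫[0,log(2)/2] (3*exp(2*x) - 6) dx = 3/2 - log(8); the area of that piece is -3/2 + log(8).
∫[log(2)/2,2] (3*exp(2*x) - 6) dx = -15 + 3*log(2) + 3*exp(4)/2.
Total area = (-3/2 + log(8)) + (-15 + 3*log(2) + 3*exp(4)/2) = -33/2 + 6*log(2) + 3*exp(4)/2.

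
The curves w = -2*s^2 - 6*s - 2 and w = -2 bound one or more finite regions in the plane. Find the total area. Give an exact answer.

Set the curves equal: -2*s^2 - 6*s - 2 = -2, so -2*s^2 - 6*s = 0, which factors as -2*s*(s + 3) = 0. The curves meet at s = -3, 0.
On [-3, 0], w = -2*s^2 - 6*s - 2 is on top; that piece has area ∫[-3,0] (-2*s^2 - 6*s) ds = 9.

9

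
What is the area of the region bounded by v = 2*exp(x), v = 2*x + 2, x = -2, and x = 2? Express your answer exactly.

-8 - 2*exp(-2) + 2*exp(2)

On [-2, 2], (2*exp(x)) - (2*x + 2) = -2*x + 2*exp(x) - 2 is ≥ 0 throughout, so the area is a single integral of |-2*x + 2*exp(x) - 2|.
∫[-2,2] (-2*x + 2*exp(x) - 2) dx = -8 - 2*exp(-2) + 2*exp(2).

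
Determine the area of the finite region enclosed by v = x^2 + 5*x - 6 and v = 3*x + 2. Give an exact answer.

Set the curves equal: x^2 + 5*x - 6 = 3*x + 2, so x^2 + 2*x - 8 = 0, which factors as (x - 2)*(x + 4) = 0. The curves meet at x = -4, 2.
On [-4, 2], v = 3*x + 2 is on top; that piece has area ∫[-4,2] (-(x^2 + 2*x - 8)) dx = 36.

36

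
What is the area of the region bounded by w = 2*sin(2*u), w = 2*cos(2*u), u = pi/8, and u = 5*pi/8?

On [pi/8, 5*pi/8], (2*sin(2*u)) - (2*cos(2*u)) = 2*sin(2*u) - 2*cos(2*u) is ≥ 0 throughout, so the area is a single integral of |2*sin(2*u) - 2*cos(2*u)|.
∫[pi/8,5*pi/8] (2*sin(2*u) - 2*cos(2*u)) du = 2*sqrt(2).

2*sqrt(2)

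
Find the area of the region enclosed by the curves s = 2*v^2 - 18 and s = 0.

Both boundary curves give s as a function of v, so integrate with respect to v. Setting them equal: 2*v^2 - 18 = 0, i.e. 2*(v - 3)*(v + 3) = 0, so they meet at v = -3, 3.
For v in [-3, 3], s = 2*v^2 - 18 is on the left; area = ∫[-3,3] (-(2*v^2 - 18)) dv = 72.

72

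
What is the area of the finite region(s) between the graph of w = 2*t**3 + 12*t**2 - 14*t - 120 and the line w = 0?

517

The curve meets the t-axis where 2*t**3 + 12*t**2 - 14*t - 120 = 0, i.e. 2*(t - 3)*(t + 4)*(t + 5) = 0, at t = -5, -4, 3.
On [-5, -4] the curve lies above the axis; ∫[-5,-4] (2*t**3 + 12*t**2 - 14*t - 120) dt = 5/2, giving area 5/2.
On [-4, 3] the curve lies below the axis; ∫[-4,3] (2*t**3 + 12*t**2 - 14*t - 120) dt = -1029/2, giving area 1029/2.
Total area = 5/2 + 1029/2 = 517.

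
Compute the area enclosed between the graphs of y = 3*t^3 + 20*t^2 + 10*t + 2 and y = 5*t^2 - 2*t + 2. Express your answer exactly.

71/2

Set the curves equal: 3*t^3 + 20*t^2 + 10*t + 2 = 5*t^2 - 2*t + 2, so 3*t^3 + 15*t^2 + 12*t = 0, which factors as 3*t*(t + 1)*(t + 4) = 0. The curves meet at t = -4, -1, 0.
On [-4, -1], y = 3*t^3 + 20*t^2 + 10*t + 2 is on top; that piece has area ∫[-4,-1] (3*t^3 + 15*t^2 + 12*t) dt = 135/4.
On [-1, 0], y = 5*t^2 - 2*t + 2 is on top; that piece has area ∫[-1,0] (-(3*t^3 + 15*t^2 + 12*t)) dt = 7/4.
Total enclosed area = 135/4 + 7/4 = 71/2.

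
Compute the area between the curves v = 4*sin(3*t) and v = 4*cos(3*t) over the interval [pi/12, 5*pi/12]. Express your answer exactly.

On [pi/12, 5*pi/12], (4*sin(3*t)) - (4*cos(3*t)) = 4*sin(3*t) - 4*cos(3*t) is ≥ 0 throughout, so the area is a single integral of |4*sin(3*t) - 4*cos(3*t)|.
∫[pi/12,5*pi/12] (4*sin(3*t) - 4*cos(3*t)) dt = 8*sqrt(2)/3.

8*sqrt(2)/3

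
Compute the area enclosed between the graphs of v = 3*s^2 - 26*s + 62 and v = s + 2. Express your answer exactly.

Set the curves equal: 3*s^2 - 26*s + 62 = s + 2, so 3*s^2 - 27*s + 60 = 0, which factors as 3*(s - 5)*(s - 4) = 0. The curves meet at s = 4, 5.
On [4, 5], v = s + 2 is on top; that piece has area ∫[4,5] (-(3*s^2 - 27*s + 60)) ds = 1/2.

1/2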